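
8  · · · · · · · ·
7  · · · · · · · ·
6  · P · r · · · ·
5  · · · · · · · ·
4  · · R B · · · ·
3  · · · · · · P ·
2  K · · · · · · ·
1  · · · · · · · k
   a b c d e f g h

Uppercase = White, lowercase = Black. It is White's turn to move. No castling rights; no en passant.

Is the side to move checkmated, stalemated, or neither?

neither

White to move; white king on a2.
In check: no.
Legal moves for White include: Bh8, Bg7, Bf6, Be5, Bc5, Be3, Bc3, Bf2, Bb2, Bg1, Ba1, Rc8, Rc7, Rc6, Rc5, Rb4, Ra4, Rc3, ... (list truncated; more exist).
White has legal moves and is not in check → neither.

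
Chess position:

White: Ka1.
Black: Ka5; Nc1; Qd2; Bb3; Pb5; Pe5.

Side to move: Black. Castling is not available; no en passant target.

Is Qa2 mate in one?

yes

After Qa2: white king on a1; in check: yes, from the black queen on a2.
King squares — b1: attacked by Qa2; a2: attacked by Nc1; b2: attacked by Qa2.
White has no legal moves → checkmate.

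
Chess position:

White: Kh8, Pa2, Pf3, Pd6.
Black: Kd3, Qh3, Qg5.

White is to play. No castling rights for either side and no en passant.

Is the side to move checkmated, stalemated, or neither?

checkmate

White to move; white king on h8.
In check: yes, from the black queen on h3.
King squares — g7: attacked by Qg5; h7: attacked by Qh3; g8: attacked by Qg5.
Legal moves for White: none.
In check with no legal moves → checkmate.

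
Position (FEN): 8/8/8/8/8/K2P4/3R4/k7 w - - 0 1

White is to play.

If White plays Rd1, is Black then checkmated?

After Rd1: black king on a1; in check: yes, from the white rook on d1.
King squares — b1: attacked by Rd1; a2: attacked by Ka3; b2: attacked by Ka3.
Black has no legal moves → checkmate.

yes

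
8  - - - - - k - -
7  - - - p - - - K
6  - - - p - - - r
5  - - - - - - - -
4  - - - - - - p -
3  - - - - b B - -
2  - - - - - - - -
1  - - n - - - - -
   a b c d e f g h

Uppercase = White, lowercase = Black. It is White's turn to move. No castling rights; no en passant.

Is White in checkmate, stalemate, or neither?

checkmate

White to move; white king on h7.
In check: yes, from the black rook on h6.
King squares — g6: attacked by Rh6; h6: attacked by Be3; g7: attacked by Kf8; g8: attacked by Kf8; h8: attacked by Rh6.
Legal moves for White: none.
In check with no legal moves → checkmate.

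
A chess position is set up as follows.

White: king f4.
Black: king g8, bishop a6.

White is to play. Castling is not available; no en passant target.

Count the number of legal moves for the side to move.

8

White to move; king on f4.
In check: no.
Legal moves: Kg5, Kf5, Ke5, Kg4, Ke4, Kg3, Kf3, Ke3.
Count: 8.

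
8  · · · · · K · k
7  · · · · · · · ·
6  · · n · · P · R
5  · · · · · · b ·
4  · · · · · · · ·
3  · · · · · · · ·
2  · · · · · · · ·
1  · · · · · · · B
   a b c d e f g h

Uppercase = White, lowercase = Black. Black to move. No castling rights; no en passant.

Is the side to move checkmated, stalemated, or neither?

neither

Black to move; black king on h8.
In check: yes, from the white rook on h6.
King squares — g7: attacked by Pf6; h7: attacked by Rh6; g8: attacked by Kf8.
Legal moves for Black: Bxh6+.
Black is in check but has 1 legal move → neither.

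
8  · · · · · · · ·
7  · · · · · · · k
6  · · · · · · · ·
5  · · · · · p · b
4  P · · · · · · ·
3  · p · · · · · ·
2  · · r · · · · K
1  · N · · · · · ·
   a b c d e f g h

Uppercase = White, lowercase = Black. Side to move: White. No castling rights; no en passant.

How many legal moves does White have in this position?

White to move; king on h2.
In check: yes, from the black rook on c2.
Legal moves: Kh3, Kg3, Kh1, Kg1, Nd2.
Count: 5.

5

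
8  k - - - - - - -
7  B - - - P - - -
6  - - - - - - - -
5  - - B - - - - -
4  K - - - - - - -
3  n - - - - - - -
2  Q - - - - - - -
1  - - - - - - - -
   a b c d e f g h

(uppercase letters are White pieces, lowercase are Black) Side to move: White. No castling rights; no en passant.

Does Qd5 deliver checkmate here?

yes

After Qd5: black king on a8; in check: yes, from the white queen on d5.
King squares — a7: attacked by Bc5; b7: attacked by Qd5; b8: attacked by Ba7.
Black has no legal moves → checkmate.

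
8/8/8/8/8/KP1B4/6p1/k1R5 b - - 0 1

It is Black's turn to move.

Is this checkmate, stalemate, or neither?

Black to move; black king on a1.
In check: yes, from the white rook on c1.
King squares — b1: attacked by Rc1; a2: attacked by Ka3; b2: attacked by Ka3.
Legal moves for Black: none.
In check with no legal moves → checkmate.

checkmate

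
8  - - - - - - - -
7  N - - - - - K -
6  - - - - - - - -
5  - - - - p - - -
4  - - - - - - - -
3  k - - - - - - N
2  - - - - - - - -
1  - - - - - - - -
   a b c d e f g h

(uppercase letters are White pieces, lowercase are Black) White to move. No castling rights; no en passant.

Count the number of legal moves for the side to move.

White to move; king on g7.
In check: no.
Legal moves: Kh8, Kg8, Kf8, Kh7, Kf7, Kh6, Kg6, Kf6, Nc8, Nc6, Nb5+, Ng5, Nf4, Nf2, Ng1.
Count: 15.

15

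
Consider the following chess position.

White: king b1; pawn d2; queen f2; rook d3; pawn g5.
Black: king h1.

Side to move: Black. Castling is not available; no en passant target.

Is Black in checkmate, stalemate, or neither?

stalemate

Black to move; black king on h1.
In check: no.
King squares — g1: attacked by Qf2; g2: attacked by Qf2; h2: attacked by Qf2.
Legal moves for Black: none.
Not in check and no legal moves → stalemate.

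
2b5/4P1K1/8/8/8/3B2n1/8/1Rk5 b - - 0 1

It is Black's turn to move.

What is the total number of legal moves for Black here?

Black to move; king on c1.
In check: yes, from the white rook on b1.
Legal moves: Kd2.
Count: 1.

1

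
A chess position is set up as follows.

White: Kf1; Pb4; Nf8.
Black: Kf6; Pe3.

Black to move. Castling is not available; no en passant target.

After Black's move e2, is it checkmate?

no

After e2: white king on f1; in check: yes, from the black pawn on e2.
White has 5 legal replies: Kg2, Kf2, Kxe2, Kg1, Ke1.
In check but a legal move exists → not checkmate.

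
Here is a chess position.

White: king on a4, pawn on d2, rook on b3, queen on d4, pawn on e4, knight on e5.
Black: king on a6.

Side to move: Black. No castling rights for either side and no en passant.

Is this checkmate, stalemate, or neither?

Black to move; black king on a6.
In check: no.
King squares — a5: attacked by Ka4; b5: attacked by Rb3; b6: attacked by Rb3; a7: attacked by Qd4; b7: attacked by Rb3.
Legal moves for Black: none.
Not in check and no legal moves → stalemate.

stalemate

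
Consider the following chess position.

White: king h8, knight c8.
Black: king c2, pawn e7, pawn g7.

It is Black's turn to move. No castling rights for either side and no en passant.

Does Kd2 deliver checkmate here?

no

After Kd2: white king on h8; in check: no.
White is not in check, so this cannot be checkmate.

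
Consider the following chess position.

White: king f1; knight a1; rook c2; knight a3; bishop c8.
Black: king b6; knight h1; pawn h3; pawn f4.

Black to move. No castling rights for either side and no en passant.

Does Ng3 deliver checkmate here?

no

After Ng3: white king on f1; in check: yes, from the black knight on g3.
White has 3 legal replies: Kf2, Kg1, Ke1.
In check but a legal move exists → not checkmate.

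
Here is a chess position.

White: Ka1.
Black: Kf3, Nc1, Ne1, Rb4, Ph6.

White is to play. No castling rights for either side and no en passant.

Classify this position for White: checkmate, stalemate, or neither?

stalemate

White to move; white king on a1.
In check: no.
King squares — b1: attacked by Rb4; a2: attacked by Nc1; b2: attacked by Rb4.
Legal moves for White: none.
Not in check and no legal moves → stalemate.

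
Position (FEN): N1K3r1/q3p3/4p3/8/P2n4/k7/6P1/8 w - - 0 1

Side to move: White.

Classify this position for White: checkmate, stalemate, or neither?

White to move; white king on c8.
In check: yes, from the black rook on g8.
King squares — b7: attacked by Qa7; c7: attacked by Qa7; d7: attacked by Qa7; b8: attacked by Qa7; d8: attacked by Rg8.
Legal moves for White: none.
In check with no legal moves → checkmate.

checkmate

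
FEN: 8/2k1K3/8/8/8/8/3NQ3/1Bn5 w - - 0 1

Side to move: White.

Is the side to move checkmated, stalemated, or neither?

neither

White to move; white king on e7.
In check: no.
Legal moves for White include: Kf8, Ke8, Kf7, Kf6, Ke6, Qe6, Qa6, Qh5, Qe5+, Qb5, Qg4, Qe4, Qc4+, Qf3, Qe3, Qd3, Qh2+, Qg2, ... (list truncated; more exist).
White has legal moves and is not in check → neither.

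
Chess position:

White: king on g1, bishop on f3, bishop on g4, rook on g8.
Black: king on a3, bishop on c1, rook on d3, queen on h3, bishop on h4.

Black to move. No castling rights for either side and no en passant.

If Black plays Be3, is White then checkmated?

yes

After Be3: white king on g1; in check: yes, from the black bishop on e3.
King squares — f1: attacked by Qh3; h1: attacked by Qh3; f2: attacked by Be3; g2: attacked by Qh3; h2: attacked by Qh3.
White has no legal moves → checkmate.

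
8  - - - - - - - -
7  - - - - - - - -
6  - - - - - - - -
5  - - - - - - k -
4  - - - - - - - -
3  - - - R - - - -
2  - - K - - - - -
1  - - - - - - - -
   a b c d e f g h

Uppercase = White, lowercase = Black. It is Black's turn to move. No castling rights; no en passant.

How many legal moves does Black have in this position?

Black to move; king on g5.
In check: no.
Legal moves: Kh6, Kg6, Kf6, Kh5, Kf5, Kh4, Kg4, Kf4.
Count: 8.

8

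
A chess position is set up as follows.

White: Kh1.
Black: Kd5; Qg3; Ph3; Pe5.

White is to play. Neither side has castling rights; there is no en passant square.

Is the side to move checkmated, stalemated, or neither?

stalemate

White to move; white king on h1.
In check: no.
King squares — g1: attacked by Qg3; g2: attacked by Qg3; h2: attacked by Qg3.
Legal moves for White: none.
Not in check and no legal moves → stalemate.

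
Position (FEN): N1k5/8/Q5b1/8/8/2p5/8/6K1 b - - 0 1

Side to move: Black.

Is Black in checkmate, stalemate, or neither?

neither

Black to move; black king on c8.
In check: yes, from the white queen on a6.
Legal moves for Black: Kd8, Kb8, Kd7.
Black is in check but has 3 legal moves → neither.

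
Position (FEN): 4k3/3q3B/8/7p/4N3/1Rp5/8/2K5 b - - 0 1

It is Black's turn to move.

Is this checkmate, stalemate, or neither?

Black to move; black king on e8.
In check: no.
Legal moves for Black include: Kf8, Kd8, Kf7, Ke7, Qd8, Qc8, Qxh7, Qg7, Qf7, Qe7, Qc7, Qb7, Qa7, Qe6, Qd6, Qc6, Qf5, Qd5, ... (list truncated; more exist).
Black has legal moves and is not in check → neither.

neither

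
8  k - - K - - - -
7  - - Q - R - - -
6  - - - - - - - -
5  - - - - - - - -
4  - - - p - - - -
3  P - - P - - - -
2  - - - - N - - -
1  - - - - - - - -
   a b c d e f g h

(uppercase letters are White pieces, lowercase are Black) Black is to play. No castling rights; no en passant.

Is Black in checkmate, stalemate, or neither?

stalemate

Black to move; black king on a8.
In check: no.
King squares — a7: attacked by Qc7; b7: attacked by Qc7; b8: attacked by Qc7.
Legal moves for Black: none.
Not in check and no legal moves → stalemate.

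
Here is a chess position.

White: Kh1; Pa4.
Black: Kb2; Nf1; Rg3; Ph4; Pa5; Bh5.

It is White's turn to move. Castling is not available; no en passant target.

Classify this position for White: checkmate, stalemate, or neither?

White to move; white king on h1.
In check: no.
King squares — g1: attacked by Rg3; g2: attacked by Rg3; h2: attacked by Nf1.
Legal moves for White: none.
Not in check and no legal moves → stalemate.

stalemate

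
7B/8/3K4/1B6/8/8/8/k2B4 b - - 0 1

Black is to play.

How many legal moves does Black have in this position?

Black to move; king on a1.
In check: yes, from the white bishop on h8.
Legal moves: Ka2, Kb1.
Count: 2.

2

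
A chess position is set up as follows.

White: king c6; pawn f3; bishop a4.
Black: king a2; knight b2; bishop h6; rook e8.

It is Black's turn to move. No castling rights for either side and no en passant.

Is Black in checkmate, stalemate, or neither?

neither

Black to move; black king on a2.
In check: no.
Legal moves for Black include: Rh8, Rg8, Rf8, Rd8, Rc8+, Rb8, Ra8, Re7, Re6+, Re5, Re4, Re3, Re2, Re1, Bf8, Bg7, Bg5, Bf4, ... (list truncated; more exist).
Black has legal moves and is not in check → neither.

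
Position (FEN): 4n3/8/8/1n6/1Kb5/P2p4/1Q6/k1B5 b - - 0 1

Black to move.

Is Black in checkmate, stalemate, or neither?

Black to move; black king on a1.
In check: yes, from the white queen on b2.
King squares — b1: attacked by Qb2; a2: attacked by Qb2; b2: attacked by Bc1.
Legal moves for Black: none.
In check with no legal moves → checkmate.

checkmate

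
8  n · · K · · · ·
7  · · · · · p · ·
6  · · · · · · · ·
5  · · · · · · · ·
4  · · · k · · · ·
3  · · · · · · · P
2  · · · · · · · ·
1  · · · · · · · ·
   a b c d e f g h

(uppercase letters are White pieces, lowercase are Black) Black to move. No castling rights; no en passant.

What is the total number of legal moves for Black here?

Black to move; king on d4.
In check: no.
Legal moves: Nc7, Nb6, Ke5, Kd5, Kc5, Ke4, Kc4, Ke3, Kd3, Kc3, f6, f5.
Count: 12.

12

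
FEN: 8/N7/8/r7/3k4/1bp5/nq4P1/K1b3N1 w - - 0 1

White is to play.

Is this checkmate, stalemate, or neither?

White to move; white king on a1.
In check: yes, from the black queen on b2.
King squares — b1: attacked by Qb2; a2: attacked by Qb2; b2: attacked by Bc1.
Legal moves for White: none.
In check with no legal moves → checkmate.

checkmate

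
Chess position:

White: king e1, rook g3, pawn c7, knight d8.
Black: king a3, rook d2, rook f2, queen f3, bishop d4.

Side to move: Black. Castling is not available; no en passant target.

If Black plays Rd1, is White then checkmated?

After Rd1: white king on e1; in check: yes, from the black rook on d1.
King squares — d1: attacked by Qf3; f1: attacked by Rd1; d2: attacked by Rd1; e2: attacked by Rf2; f2: attacked by Qf3.
White has no legal moves → checkmate.

yes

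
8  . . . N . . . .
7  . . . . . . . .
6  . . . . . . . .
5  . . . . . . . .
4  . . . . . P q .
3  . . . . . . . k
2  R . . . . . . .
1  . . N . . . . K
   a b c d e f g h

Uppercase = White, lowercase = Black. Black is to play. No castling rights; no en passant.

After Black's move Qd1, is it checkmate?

yes

After Qd1: white king on h1; in check: yes, from the black queen on d1.
King squares — g1: attacked by Qd1; g2: attacked by Kh3; h2: attacked by Kh3.
White has no legal moves → checkmate.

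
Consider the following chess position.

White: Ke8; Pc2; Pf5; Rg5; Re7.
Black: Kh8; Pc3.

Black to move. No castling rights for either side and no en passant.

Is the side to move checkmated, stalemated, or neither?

stalemate

Black to move; black king on h8.
In check: no.
King squares — g7: attacked by Rg5; h7: attacked by Re7; g8: attacked by Rg5.
Legal moves for Black: none.
Not in check and no legal moves → stalemate.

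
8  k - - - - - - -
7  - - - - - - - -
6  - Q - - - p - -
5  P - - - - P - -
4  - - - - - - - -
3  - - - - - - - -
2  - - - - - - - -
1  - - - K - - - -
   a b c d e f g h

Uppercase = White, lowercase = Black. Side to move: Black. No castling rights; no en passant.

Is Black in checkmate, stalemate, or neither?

stalemate

Black to move; black king on a8.
In check: no.
King squares — a7: attacked by Qb6; b7: attacked by Qb6; b8: attacked by Qb6.
Legal moves for Black: none.
Not in check and no legal moves → stalemate.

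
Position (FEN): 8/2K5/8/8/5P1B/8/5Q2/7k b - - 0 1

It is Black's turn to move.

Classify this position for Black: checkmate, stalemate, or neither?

Black to move; black king on h1.
In check: no.
King squares — g1: attacked by Qf2; g2: attacked by Qf2; h2: attacked by Qf2.
Legal moves for Black: none.
Not in check and no legal moves → stalemate.

stalemate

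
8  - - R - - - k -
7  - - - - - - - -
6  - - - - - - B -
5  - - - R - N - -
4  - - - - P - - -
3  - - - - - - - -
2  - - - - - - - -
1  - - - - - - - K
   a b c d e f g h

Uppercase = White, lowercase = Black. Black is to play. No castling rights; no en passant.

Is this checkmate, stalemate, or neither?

Black to move; black king on g8.
In check: yes, from the white rook on c8.
King squares — f7: attacked by Bg6; g7: attacked by Nf5; h7: attacked by Bg6; f8: attacked by Rc8; h8: attacked by Rc8.
Legal moves for Black: none.
In check with no legal moves → checkmate.

checkmate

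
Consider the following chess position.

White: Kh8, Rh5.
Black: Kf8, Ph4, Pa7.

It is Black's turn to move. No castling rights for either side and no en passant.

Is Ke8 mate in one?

no

After Ke8: white king on h8; in check: no.
White is not in check, so this cannot be checkmate.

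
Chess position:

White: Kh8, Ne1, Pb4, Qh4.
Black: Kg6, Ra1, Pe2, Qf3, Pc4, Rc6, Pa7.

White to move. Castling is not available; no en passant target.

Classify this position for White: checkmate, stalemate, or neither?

neither

White to move; white king on h8.
In check: no.
Legal moves for White include: Kg8, Qd8, Qh7+, Qe7, Qh6+, Qf6+, Qh5+, Qg5+, Qg4+, Qf4, Qe4+, Qd4, Qxc4, Qh3, Qg3+, Qh2, Qf2, Qh1, ... (list truncated; more exist).
White has legal moves and is not in check → neither.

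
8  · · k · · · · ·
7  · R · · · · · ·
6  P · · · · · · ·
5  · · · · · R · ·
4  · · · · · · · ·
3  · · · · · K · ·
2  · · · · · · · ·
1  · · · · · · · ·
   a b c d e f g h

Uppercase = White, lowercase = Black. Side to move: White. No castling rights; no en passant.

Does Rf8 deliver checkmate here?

yes

After Rf8: black king on c8; in check: yes, from the white rook on f8.
King squares — b7: attacked by Pa6; c7: attacked by Rb7; d7: attacked by Rb7; b8: attacked by Rb7; d8: attacked by Rf8.
Black has no legal moves → checkmate.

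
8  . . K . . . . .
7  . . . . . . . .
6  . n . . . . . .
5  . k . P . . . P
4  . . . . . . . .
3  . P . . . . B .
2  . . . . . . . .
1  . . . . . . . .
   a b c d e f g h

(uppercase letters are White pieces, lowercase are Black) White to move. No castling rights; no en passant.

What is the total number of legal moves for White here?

White to move; king on c8.
In check: yes, from the black knight on b6.
Legal moves: Kd8, Kb8, Kc7, Kb7.
Count: 4.

4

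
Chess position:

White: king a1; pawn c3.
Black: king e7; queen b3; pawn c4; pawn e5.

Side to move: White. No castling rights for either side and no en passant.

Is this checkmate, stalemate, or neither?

stalemate

White to move; white king on a1.
In check: no.
King squares — b1: attacked by Qb3; a2: attacked by Qb3; b2: attacked by Qb3.
Legal moves for White: none.
Not in check and no legal moves → stalemate.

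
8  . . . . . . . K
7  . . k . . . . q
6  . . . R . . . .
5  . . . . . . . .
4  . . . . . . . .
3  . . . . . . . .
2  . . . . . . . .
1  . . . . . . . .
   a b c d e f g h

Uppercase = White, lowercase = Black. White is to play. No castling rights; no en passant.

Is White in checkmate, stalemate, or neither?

neither

White to move; white king on h8.
In check: yes, from the black queen on h7.
Legal moves for White: Kxh7.
White is in check but has 1 legal move → neither.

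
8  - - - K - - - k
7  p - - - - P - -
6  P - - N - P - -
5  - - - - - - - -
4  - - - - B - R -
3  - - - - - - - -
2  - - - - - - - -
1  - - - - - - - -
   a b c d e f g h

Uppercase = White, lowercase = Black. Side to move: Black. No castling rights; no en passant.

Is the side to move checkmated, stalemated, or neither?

stalemate

Black to move; black king on h8.
In check: no.
King squares — g7: attacked by Rg4; h7: attacked by Be4; g8: attacked by Rg4.
Legal moves for Black: none.
Not in check and no legal moves → stalemate.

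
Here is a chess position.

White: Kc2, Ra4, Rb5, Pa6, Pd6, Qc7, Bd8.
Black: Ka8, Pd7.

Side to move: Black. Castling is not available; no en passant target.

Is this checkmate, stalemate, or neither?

Black to move; black king on a8.
In check: no.
King squares — a7: attacked by Qc7; b7: attacked by Rb5; b8: attacked by Rb5.
Legal moves for Black: none.
Not in check and no legal moves → stalemate.

stalemate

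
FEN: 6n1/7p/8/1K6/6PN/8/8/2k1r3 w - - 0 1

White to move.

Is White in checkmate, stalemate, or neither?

White to move; white king on b5.
In check: no.
Legal moves for White: Kc6, Kb6, Ka6, Kc5, Ka5, Kc4, Kb4, Ka4, Ng6, Nf5, Nf3, Ng2, g5.
White has 13 legal moves and is not in check → neither.

neither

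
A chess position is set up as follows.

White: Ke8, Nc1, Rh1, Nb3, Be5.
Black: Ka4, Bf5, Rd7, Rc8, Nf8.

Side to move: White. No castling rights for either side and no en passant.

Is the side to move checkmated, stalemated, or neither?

checkmate

White to move; white king on e8.
In check: yes, from the black rook on c8.
King squares — d7: attacked by Bf5; e7: attacked by Rd7; f7: attacked by Rd7; d8: attacked by Rd7; f8: attacked by Rc8.
Legal moves for White: none.
In check with no legal moves → checkmate.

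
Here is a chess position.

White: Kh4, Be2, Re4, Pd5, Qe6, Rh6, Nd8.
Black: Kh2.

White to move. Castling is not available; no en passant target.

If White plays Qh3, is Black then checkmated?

After Qh3: black king on h2; in check: yes, from the white queen on h3.
Black has 1 legal reply: Kg1.
In check but a legal move exists → not checkmate.

no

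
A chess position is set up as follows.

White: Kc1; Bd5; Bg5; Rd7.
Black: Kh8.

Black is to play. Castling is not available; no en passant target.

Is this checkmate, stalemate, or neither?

Black to move; black king on h8.
In check: no.
King squares — g7: attacked by Rd7; h7: attacked by Rd7; g8: attacked by Bd5.
Legal moves for Black: none.
Not in check and no legal moves → stalemate.

stalemate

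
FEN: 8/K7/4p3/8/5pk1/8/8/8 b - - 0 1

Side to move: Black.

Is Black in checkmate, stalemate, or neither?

Black to move; black king on g4.
In check: no.
Legal moves for Black: Kh5, Kg5, Kf5, Kh4, Kh3, Kg3, Kf3, e5, f3.
Black has 9 legal moves and is not in check → neither.

neither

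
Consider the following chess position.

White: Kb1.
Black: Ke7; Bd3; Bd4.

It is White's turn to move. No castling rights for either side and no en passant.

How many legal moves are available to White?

2

White to move; king on b1.
In check: yes, from the black bishop on d3.
Legal moves: Ka2, Kc1.
Count: 2.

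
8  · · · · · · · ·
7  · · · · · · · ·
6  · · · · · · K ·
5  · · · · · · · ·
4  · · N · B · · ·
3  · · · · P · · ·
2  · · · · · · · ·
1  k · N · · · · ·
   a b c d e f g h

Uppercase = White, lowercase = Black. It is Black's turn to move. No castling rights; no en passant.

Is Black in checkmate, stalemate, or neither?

Black to move; black king on a1.
In check: no.
King squares — b1: attacked by Be4; a2: attacked by Nc1; b2: attacked by Nc4.
Legal moves for Black: none.
Not in check and no legal moves → stalemate.

stalemate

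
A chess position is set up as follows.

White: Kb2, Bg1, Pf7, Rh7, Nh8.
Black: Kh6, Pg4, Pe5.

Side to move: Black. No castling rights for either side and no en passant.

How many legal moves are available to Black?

2

Black to move; king on h6.
In check: yes, from the white rook on h7.
Legal moves: Kxh7, Kg5.
Count: 2.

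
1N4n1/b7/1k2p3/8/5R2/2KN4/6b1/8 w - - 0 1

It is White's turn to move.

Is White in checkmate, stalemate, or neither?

White to move; white king on c3.
In check: no.
Legal moves for White include: Nd7+, Nc6, Na6, Rf8, Rf7, Rf6, Rf5, Rh4, Rg4, Re4, Rd4, Rc4, Rb4+, Ra4, Rf3, Rf2, Rf1, Ne5, ... (list truncated; more exist).
White has legal moves and is not in check → neither.

neither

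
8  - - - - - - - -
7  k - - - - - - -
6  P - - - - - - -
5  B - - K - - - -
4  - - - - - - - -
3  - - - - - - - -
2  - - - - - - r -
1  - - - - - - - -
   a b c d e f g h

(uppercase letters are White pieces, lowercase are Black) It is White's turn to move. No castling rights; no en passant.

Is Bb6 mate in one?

no

After Bb6: black king on a7; in check: yes, from the white bishop on b6.
Black has 4 legal replies: Kb8, Ka8, Kxb6, Kxa6.
In check but a legal move exists → not checkmate.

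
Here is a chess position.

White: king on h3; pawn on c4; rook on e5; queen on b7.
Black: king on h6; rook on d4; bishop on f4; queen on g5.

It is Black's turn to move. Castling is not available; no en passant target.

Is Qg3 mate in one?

yes

After Qg3: white king on h3; in check: yes, from the black queen on g3.
King squares — g2: attacked by Qg3; h2: attacked by Qg3; g3: attacked by Bf4; g4: attacked by Qg3; h4: attacked by Qg3.
White has no legal moves → checkmate.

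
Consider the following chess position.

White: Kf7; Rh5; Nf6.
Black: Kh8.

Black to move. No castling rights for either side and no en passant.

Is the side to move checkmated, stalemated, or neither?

checkmate

Black to move; black king on h8.
In check: yes, from the white rook on h5.
King squares — g7: attacked by Kf7; h7: attacked by Rh5; g8: attacked by Nf6.
Legal moves for Black: none.
In check with no legal moves → checkmate.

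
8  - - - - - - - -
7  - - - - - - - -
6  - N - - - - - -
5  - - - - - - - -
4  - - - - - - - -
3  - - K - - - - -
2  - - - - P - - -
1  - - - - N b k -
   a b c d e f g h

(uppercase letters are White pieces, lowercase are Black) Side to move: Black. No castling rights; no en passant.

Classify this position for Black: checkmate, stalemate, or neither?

neither

Black to move; black king on g1.
In check: no.
Legal moves for Black: Kh2, Kf2, Kh1, Bh3, Bg2, Bxe2.
Black has 6 legal moves and is not in check → neither.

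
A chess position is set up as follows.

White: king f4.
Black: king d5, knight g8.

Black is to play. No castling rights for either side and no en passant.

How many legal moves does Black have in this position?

9

Black to move; king on d5.
In check: no.
Legal moves: Ne7, Nh6, Nf6, Ke6, Kd6, Kc6, Kc5, Kd4, Kc4.
Count: 9.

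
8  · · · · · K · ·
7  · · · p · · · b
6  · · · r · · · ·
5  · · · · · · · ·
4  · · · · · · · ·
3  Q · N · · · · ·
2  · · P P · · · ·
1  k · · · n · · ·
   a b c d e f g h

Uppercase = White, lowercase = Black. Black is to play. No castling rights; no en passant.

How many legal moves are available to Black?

Black to move; king on a1.
In check: yes, from the white queen on a3.
Legal moves: none.
Count: 0.

0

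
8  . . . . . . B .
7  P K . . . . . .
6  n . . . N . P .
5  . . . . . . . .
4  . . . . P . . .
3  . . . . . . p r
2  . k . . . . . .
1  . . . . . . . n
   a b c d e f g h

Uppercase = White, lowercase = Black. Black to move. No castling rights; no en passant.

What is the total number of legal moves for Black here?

20

Black to move; king on b2.
In check: no.
Legal moves: Nb8, Nc7, Nc5+, Nb4, Rh8, Rh7+, Rh6, Rh5, Rh4, Rh2, Kc3, Kb3, Ka3, Kc2, Ka2, Kc1, Kb1, Ka1, Nf2, g2.
Count: 20.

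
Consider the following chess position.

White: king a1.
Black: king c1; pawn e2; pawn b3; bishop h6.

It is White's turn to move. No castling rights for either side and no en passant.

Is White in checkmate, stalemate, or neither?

stalemate

White to move; white king on a1.
In check: no.
King squares — b1: attacked by Kc1; a2: attacked by Pb3; b2: attacked by Kc1.
Legal moves for White: none.
Not in check and no legal moves → stalemate.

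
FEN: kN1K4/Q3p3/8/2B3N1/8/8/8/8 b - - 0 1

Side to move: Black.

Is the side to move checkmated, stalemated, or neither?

Black to move; black king on a8.
In check: yes, from the white queen on a7.
King squares — a7: attacked by Bc5; b7: attacked by Qa7; b8: attacked by Qa7.
Legal moves for Black: none.
In check with no legal moves → checkmate.

checkmate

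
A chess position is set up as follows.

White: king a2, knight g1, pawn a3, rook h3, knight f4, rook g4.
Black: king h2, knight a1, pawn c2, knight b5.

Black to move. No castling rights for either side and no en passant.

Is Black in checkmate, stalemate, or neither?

Black to move; black king on h2.
In check: yes, from the white rook on h3.
King squares — g1: attacked by Rg4; h1: attacked by Rh3; g2: attacked by Nf4; g3: attacked by Rh3; h3: attacked by Ng1.
Legal moves for Black: none.
In check with no legal moves → checkmate.

checkmate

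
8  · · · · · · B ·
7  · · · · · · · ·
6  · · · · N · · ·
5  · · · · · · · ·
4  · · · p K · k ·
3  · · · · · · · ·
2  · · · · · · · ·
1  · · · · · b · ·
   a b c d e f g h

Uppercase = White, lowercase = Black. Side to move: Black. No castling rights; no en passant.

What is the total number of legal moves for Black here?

Black to move; king on g4.
In check: no.
Legal moves: Kh5, Kh4, Kh3, Kg3, Ba6, Bb5, Bc4, Bh3, Bd3+, Bg2+, Be2, d3.
Count: 12.

12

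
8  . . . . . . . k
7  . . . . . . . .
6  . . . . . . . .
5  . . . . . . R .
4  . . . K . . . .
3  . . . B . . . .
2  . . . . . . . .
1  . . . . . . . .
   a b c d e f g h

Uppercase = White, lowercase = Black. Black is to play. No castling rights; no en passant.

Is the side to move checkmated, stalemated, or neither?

stalemate

Black to move; black king on h8.
In check: no.
King squares — g7: attacked by Rg5; h7: attacked by Bd3; g8: attacked by Rg5.
Legal moves for Black: none.
Not in check and no legal moves → stalemate.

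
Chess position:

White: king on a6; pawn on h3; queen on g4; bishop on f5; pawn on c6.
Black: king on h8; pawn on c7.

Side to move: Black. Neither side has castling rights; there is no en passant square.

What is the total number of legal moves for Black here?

0

Black to move; king on h8.
In check: no.
Legal moves: none.
Count: 0.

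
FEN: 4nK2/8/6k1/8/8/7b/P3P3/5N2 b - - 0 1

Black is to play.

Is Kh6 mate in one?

no

After Kh6: white king on f8; in check: no.
White is not in check, so this cannot be checkmate.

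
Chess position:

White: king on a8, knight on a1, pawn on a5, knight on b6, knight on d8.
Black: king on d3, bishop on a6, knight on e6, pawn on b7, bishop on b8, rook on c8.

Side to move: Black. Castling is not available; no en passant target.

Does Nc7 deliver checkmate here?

yes

After Nc7: white king on a8; in check: yes, from the black knight on c7.
King squares — a7: attacked by Bb8; b7: attacked by Ba6; b8: attacked by Rc8.
White has no legal moves → checkmate.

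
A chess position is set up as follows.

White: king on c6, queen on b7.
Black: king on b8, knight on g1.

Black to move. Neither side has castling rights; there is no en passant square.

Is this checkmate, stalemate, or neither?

checkmate

Black to move; black king on b8.
In check: yes, from the white queen on b7.
King squares — a7: attacked by Qb7; b7: attacked by Kc6; c7: attacked by Kc6; a8: attacked by Qb7; c8: attacked by Qb7.
Legal moves for Black: none.
In check with no legal moves → checkmate.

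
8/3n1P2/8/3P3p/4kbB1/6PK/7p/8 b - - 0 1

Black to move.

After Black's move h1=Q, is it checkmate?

After h1=Q: white king on h3; in check: yes, from the black queen on h1.
King squares — g2: attacked by Qh1; h2: attacked by Qh1; g3: own pawn; g4: own bishop; h4: attacked by Qh1.
White has no legal moves → checkmate.

yes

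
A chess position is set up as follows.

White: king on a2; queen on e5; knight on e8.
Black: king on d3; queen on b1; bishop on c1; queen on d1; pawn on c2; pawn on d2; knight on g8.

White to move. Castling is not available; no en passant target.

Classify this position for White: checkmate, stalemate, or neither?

checkmate

White to move; white king on a2.
In check: yes, from the black queen on b1.
King squares — a1: attacked by Qb1; b1: attacked by Pc2; b2: attacked by Qb1; a3: attacked by Bc1; b3: attacked by Qb1.
Legal moves for White: none.
In check with no legal moves → checkmate.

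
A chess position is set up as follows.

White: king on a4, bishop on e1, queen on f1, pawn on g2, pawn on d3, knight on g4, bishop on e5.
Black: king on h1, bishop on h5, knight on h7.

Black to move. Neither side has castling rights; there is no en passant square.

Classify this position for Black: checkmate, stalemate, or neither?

checkmate

Black to move; black king on h1.
In check: yes, from the white queen on f1.
King squares — g1: attacked by Qf1; g2: attacked by Qf1; h2: attacked by Ng4.
Legal moves for Black: none.
In check with no legal moves → checkmate.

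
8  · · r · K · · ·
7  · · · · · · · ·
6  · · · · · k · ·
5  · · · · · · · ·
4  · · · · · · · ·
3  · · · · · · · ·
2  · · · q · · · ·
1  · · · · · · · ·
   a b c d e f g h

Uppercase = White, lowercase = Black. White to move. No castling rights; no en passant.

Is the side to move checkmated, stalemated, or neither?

checkmate

White to move; white king on e8.
In check: yes, from the black rook on c8.
King squares — d7: attacked by Qd2; e7: attacked by Kf6; f7: attacked by Kf6; d8: attacked by Qd2; f8: attacked by Rc8.
Legal moves for White: none.
In check with no legal moves → checkmate.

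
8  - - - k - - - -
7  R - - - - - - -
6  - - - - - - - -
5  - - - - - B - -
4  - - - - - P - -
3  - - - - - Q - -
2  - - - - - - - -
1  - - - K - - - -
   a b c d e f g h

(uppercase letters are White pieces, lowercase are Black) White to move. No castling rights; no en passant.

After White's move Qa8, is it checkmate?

After Qa8: black king on d8; in check: yes, from the white queen on a8.
King squares — c7: attacked by Ra7; d7: attacked by Bf5; e7: attacked by Ra7; c8: attacked by Bf5; e8: attacked by Qa8.
Black has no legal moves → checkmate.

yes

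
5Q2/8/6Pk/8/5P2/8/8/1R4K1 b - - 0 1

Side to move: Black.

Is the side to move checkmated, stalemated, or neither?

Black to move; black king on h6.
In check: yes, from the white queen on f8.
King squares — g5: attacked by Pf4; h5: available; g6: available; g7: attacked by Qf8; h7: attacked by Pg6.
Legal moves for Black: Kxg6, Kh5.
Black is in check but has 2 legal moves → neither.

neither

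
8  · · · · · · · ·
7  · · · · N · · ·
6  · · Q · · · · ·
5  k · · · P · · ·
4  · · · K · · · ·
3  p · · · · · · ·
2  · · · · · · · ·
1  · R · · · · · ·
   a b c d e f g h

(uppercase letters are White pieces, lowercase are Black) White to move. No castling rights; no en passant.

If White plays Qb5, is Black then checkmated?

After Qb5: black king on a5; in check: yes, from the white queen on b5.
King squares — a4: attacked by Qb5; b4: attacked by Rb1; b5: attacked by Rb1; a6: attacked by Qb5; b6: attacked by Qb5.
Black has no legal moves → checkmate.

yes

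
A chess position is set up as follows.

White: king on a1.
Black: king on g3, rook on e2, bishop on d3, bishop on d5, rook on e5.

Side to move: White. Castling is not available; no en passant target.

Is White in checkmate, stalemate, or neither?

stalemate

White to move; white king on a1.
In check: no.
King squares — b1: attacked by Bd3; a2: attacked by Re2; b2: attacked by Re2.
Legal moves for White: none.
Not in check and no legal moves → stalemate.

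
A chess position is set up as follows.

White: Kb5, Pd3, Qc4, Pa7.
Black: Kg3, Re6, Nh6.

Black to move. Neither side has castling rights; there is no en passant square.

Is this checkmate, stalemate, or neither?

Black to move; black king on g3.
In check: no.
Legal moves for Black include: Ng8, Nf7, Nf5, Ng4, Re8, Re7, Rg6, Rf6, Rd6, Rc6, Rb6+, Ra6, Re5+, Re4, Re3, Re2, Re1, Kh3, ... (list truncated; more exist).
Black has legal moves and is not in check → neither.

neither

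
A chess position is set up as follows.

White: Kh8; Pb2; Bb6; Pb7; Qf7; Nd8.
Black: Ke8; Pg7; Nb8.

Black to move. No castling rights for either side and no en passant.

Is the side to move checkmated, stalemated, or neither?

Black to move; black king on e8.
In check: yes, from the white queen on f7.
King squares — d7: attacked by Qf7; e7: attacked by Qf7; f7: attacked by Nd8; d8: attacked by Bb6; f8: attacked by Qf7.
Legal moves for Black: none.
In check with no legal moves → checkmate.

checkmate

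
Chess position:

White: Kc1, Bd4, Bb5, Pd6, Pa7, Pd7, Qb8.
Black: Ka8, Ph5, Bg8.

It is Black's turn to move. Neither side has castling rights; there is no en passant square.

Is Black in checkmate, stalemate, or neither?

checkmate

Black to move; black king on a8.
In check: yes, from the white queen on b8.
King squares — a7: attacked by Bd4; b7: attacked by Qb8; b8: attacked by Pa7.
Legal moves for Black: none.
In check with no legal moves → checkmate.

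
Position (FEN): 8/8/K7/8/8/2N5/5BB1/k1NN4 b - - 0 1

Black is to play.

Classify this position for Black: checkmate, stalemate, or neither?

Black to move; black king on a1.
In check: no.
King squares — b1: attacked by Nc3; a2: attacked by Nc1; b2: attacked by Nd1.
Legal moves for Black: none.
Not in check and no legal moves → stalemate.

stalemate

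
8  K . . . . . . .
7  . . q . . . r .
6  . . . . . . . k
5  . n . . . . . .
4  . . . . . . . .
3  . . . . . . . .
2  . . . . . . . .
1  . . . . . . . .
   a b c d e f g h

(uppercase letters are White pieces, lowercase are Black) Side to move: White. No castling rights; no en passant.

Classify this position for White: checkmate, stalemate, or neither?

White to move; white king on a8.
In check: no.
King squares — a7: attacked by Nb5; b7: attacked by Qc7; b8: attacked by Qc7.
Legal moves for White: none.
Not in check and no legal moves → stalemate.

stalemate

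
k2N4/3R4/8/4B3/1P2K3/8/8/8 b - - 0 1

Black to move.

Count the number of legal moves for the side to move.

0

Black to move; king on a8.
In check: no.
Legal moves: none.
Count: 0.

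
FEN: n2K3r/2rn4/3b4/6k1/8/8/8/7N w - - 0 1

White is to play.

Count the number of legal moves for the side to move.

White to move; king on d8.
In check: yes, from the black rook on h8.
Legal moves: none.
Count: 0.

0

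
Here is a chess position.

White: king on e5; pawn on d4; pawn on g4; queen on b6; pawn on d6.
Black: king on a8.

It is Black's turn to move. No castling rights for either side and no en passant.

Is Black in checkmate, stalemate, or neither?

Black to move; black king on a8.
In check: no.
King squares — a7: attacked by Qb6; b7: attacked by Qb6; b8: attacked by Qb6.
Legal moves for Black: none.
Not in check and no legal moves → stalemate.

stalemate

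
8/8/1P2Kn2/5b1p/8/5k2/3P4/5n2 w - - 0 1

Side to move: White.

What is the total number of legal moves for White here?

6

White to move; king on e6.
In check: yes, from the black bishop on f5.
Legal moves: Kf7, Ke7, Kxf6, Kd6, Kxf5, Ke5.
Count: 6.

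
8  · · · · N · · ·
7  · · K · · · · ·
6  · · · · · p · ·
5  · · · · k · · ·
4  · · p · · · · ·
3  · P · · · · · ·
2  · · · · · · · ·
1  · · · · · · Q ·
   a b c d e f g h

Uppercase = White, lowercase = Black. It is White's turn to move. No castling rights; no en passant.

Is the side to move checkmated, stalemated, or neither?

neither

White to move; white king on c7.
In check: no.
Legal moves for White include: Ng7, Nxf6, Nd6, Kd8, Kc8, Kb8, Kd7, Kb7, Kc6, Kb6, Qg8, Qg7, Qa7, Qg6, Qb6, Qg5+, Qc5+, Qg4, ... (list truncated; more exist).
White has legal moves and is not in check → neither.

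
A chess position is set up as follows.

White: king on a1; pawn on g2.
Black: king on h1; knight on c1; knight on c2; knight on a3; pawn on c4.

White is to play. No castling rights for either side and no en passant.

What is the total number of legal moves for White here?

1

White to move; king on a1.
In check: yes, from the black knight on c2.
Legal moves: Kb2.
Count: 1.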